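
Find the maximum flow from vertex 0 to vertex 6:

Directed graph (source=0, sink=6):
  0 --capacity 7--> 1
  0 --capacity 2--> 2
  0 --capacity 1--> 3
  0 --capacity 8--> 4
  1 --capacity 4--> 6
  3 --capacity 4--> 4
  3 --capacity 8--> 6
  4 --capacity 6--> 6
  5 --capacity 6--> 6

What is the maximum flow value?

Computing max flow:
  Flow on (0->1): 4/7
  Flow on (0->3): 1/1
  Flow on (0->4): 6/8
  Flow on (1->6): 4/4
  Flow on (3->6): 1/8
  Flow on (4->6): 6/6
Maximum flow = 11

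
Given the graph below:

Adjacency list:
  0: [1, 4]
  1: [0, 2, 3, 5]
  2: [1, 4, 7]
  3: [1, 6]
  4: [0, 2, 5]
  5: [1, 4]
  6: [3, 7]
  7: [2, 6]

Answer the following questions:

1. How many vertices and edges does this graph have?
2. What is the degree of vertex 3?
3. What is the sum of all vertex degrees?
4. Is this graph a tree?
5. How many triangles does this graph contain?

Count: 8 vertices, 10 edges.
Vertex 3 has neighbors [1, 6], degree = 2.
Handshaking lemma: 2 * 10 = 20.
A tree on 8 vertices has 7 edges. This graph has 10 edges (3 extra). Not a tree.
Number of triangles = 0.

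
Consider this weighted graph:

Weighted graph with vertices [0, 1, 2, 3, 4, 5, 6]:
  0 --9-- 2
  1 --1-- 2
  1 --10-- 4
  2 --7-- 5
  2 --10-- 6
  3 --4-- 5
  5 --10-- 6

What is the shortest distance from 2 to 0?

Using Dijkstra's algorithm from vertex 2:
Shortest path: 2 -> 0
Total weight: 9 = 9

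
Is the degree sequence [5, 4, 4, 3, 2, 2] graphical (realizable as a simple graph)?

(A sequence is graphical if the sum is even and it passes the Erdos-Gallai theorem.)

Sum of degrees = 20. Sum is even and passes Erdos-Gallai. The sequence IS graphical.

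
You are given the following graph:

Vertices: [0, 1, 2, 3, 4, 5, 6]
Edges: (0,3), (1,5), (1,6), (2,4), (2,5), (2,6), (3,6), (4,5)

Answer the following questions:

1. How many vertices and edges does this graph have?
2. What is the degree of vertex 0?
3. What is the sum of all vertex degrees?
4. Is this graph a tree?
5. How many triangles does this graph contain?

Count: 7 vertices, 8 edges.
Vertex 0 has neighbors [3], degree = 1.
Handshaking lemma: 2 * 8 = 16.
A tree on 7 vertices has 6 edges. This graph has 8 edges (2 extra). Not a tree.
Number of triangles = 1.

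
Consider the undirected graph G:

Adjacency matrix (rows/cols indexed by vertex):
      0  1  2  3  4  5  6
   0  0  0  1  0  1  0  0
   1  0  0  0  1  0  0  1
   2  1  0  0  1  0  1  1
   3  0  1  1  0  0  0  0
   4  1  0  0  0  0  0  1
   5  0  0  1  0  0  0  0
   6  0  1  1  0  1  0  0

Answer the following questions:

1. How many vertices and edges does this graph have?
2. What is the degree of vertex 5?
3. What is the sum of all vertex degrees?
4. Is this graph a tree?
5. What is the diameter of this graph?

Count: 7 vertices, 8 edges.
Vertex 5 has neighbors [2], degree = 1.
Handshaking lemma: 2 * 8 = 16.
A tree on 7 vertices has 6 edges. This graph has 8 edges (2 extra). Not a tree.
Diameter (longest shortest path) = 3.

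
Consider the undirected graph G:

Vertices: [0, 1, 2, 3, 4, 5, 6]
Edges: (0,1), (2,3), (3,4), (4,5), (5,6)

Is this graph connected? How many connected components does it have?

Checking connectivity: the graph has 2 connected component(s).
Components: [[0, 1], [2, 3, 4, 5, 6]]. The graph is NOT connected.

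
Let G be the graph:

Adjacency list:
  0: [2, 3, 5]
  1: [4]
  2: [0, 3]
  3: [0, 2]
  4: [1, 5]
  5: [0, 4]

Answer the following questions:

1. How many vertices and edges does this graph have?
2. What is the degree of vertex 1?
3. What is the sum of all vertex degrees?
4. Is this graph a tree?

Count: 6 vertices, 6 edges.
Vertex 1 has neighbors [4], degree = 1.
Handshaking lemma: 2 * 6 = 12.
A tree on 6 vertices has 5 edges. This graph has 6 edges (1 extra). Not a tree.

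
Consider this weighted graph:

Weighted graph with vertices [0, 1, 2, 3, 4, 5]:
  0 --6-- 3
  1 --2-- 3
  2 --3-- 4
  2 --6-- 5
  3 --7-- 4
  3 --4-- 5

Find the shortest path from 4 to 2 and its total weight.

Using Dijkstra's algorithm from vertex 4:
Shortest path: 4 -> 2
Total weight: 3 = 3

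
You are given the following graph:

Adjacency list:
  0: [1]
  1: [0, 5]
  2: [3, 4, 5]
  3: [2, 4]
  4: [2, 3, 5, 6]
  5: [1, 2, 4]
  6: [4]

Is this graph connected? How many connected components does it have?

Checking connectivity: the graph has 1 connected component(s).
All vertices are reachable from each other. The graph IS connected.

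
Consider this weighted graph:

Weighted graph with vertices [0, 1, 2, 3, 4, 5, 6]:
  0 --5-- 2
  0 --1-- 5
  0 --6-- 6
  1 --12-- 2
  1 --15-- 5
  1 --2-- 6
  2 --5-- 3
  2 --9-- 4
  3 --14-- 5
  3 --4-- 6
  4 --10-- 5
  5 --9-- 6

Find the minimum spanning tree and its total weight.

Applying Kruskal's algorithm (sort edges by weight, add if no cycle):
  Add (0,5) w=1
  Add (1,6) w=2
  Add (3,6) w=4
  Add (0,2) w=5
  Add (2,3) w=5
  Skip (0,6) w=6 (creates cycle)
  Add (2,4) w=9
  Skip (5,6) w=9 (creates cycle)
  Skip (4,5) w=10 (creates cycle)
  Skip (1,2) w=12 (creates cycle)
  Skip (3,5) w=14 (creates cycle)
  Skip (1,5) w=15 (creates cycle)
MST weight = 26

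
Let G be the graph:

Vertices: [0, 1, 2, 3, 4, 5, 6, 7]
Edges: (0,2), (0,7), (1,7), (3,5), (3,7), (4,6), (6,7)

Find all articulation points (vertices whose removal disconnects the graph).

An articulation point is a vertex whose removal disconnects the graph.
Articulation points: [0, 3, 6, 7]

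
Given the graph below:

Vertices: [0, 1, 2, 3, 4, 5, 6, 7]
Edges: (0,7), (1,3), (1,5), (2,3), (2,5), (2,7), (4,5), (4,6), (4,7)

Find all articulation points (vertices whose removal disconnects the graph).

An articulation point is a vertex whose removal disconnects the graph.
Articulation points: [4, 7]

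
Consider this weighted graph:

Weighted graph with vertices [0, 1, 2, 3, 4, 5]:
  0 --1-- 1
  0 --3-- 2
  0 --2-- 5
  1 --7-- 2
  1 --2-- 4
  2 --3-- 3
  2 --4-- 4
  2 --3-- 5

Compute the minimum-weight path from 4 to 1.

Using Dijkstra's algorithm from vertex 4:
Shortest path: 4 -> 1
Total weight: 2 = 2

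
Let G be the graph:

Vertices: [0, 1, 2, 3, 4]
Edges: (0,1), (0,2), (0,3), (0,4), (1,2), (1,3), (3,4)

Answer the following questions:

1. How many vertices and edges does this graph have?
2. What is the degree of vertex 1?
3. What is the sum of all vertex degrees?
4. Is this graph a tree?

Count: 5 vertices, 7 edges.
Vertex 1 has neighbors [0, 2, 3], degree = 3.
Handshaking lemma: 2 * 7 = 14.
A tree on 5 vertices has 4 edges. This graph has 7 edges (3 extra). Not a tree.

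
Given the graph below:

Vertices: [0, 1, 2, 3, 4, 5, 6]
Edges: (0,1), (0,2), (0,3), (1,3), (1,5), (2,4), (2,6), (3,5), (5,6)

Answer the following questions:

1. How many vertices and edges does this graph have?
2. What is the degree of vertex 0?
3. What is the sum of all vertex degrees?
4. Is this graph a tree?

Count: 7 vertices, 9 edges.
Vertex 0 has neighbors [1, 2, 3], degree = 3.
Handshaking lemma: 2 * 9 = 18.
A tree on 7 vertices has 6 edges. This graph has 9 edges (3 extra). Not a tree.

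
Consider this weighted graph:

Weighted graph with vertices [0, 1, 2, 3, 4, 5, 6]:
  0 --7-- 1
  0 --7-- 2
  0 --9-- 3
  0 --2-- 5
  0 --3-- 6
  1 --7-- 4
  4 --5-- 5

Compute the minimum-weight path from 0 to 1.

Using Dijkstra's algorithm from vertex 0:
Shortest path: 0 -> 1
Total weight: 7 = 7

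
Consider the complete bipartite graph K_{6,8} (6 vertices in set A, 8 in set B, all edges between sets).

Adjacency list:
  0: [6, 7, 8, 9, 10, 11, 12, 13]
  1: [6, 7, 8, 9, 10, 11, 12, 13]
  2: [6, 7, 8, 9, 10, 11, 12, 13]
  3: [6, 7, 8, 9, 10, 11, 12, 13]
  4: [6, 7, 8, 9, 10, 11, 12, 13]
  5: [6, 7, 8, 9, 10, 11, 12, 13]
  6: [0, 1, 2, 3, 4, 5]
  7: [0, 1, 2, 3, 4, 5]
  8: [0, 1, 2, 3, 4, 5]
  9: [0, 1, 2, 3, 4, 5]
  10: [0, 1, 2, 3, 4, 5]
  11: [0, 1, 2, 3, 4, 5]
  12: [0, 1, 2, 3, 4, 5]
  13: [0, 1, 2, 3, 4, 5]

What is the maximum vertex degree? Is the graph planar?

Set-A vertices have degree 8; set-B vertices have degree 6. Maximum degree = max(6,8) = 8.
K_{6,8} contains K_{3,3} as a subgraph (since both sides have >= 3 vertices); by Kuratowski's theorem it is not planar.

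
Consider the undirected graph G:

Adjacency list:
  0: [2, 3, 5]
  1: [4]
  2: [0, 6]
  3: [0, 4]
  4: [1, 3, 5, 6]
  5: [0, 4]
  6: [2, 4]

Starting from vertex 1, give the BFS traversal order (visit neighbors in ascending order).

BFS from vertex 1 (neighbors processed in ascending order):
Visit order: 1, 4, 3, 5, 6, 0, 2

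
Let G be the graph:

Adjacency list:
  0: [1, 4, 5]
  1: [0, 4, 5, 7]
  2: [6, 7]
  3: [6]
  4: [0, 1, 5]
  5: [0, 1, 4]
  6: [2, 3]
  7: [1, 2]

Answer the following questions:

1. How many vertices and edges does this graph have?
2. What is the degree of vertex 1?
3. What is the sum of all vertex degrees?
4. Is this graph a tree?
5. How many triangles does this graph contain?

Count: 8 vertices, 10 edges.
Vertex 1 has neighbors [0, 4, 5, 7], degree = 4.
Handshaking lemma: 2 * 10 = 20.
A tree on 8 vertices has 7 edges. This graph has 10 edges (3 extra). Not a tree.
Number of triangles = 4.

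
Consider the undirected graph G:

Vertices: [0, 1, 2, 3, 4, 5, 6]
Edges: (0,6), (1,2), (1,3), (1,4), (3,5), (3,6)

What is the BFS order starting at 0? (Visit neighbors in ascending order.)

BFS from vertex 0 (neighbors processed in ascending order):
Visit order: 0, 6, 3, 1, 5, 2, 4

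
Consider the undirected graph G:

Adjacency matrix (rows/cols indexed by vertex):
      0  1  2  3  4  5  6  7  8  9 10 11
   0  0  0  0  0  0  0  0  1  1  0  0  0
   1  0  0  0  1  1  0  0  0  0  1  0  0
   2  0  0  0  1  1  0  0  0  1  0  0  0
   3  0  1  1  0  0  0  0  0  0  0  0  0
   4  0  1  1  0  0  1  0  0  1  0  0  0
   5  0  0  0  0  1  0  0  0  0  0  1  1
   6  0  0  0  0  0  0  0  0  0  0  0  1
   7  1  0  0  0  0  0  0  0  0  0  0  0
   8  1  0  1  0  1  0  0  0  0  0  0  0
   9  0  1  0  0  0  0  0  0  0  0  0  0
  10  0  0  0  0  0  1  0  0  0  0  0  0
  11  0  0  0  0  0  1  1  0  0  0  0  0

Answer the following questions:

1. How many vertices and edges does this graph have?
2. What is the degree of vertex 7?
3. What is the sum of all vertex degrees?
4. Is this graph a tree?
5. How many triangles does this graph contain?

Count: 12 vertices, 13 edges.
Vertex 7 has neighbors [0], degree = 1.
Handshaking lemma: 2 * 13 = 26.
A tree on 12 vertices has 11 edges. This graph has 13 edges (2 extra). Not a tree.
Number of triangles = 1.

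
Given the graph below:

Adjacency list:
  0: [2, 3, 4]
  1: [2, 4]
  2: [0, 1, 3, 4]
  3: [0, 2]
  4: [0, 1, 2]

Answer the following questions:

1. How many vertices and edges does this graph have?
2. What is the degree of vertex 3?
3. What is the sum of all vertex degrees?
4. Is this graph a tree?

Count: 5 vertices, 7 edges.
Vertex 3 has neighbors [0, 2], degree = 2.
Handshaking lemma: 2 * 7 = 14.
A tree on 5 vertices has 4 edges. This graph has 7 edges (3 extra). Not a tree.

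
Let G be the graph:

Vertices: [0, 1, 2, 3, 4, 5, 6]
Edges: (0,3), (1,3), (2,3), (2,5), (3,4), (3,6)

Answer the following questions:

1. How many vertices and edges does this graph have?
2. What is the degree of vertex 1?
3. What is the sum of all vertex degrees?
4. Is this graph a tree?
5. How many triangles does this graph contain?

Count: 7 vertices, 6 edges.
Vertex 1 has neighbors [3], degree = 1.
Handshaking lemma: 2 * 6 = 12.
A graph is a tree iff it is connected and has exactly n-1 edges. This graph is connected (all 7 vertices in one component) and has 7-1 = 6 edges. It is a tree.
Number of triangles = 0.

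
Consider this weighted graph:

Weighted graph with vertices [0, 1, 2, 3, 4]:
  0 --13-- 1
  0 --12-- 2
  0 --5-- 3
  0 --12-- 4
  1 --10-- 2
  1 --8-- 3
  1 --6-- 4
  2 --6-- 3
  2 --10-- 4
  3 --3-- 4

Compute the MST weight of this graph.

Applying Kruskal's algorithm (sort edges by weight, add if no cycle):
  Add (3,4) w=3
  Add (0,3) w=5
  Add (1,4) w=6
  Add (2,3) w=6
  Skip (1,3) w=8 (creates cycle)
  Skip (1,2) w=10 (creates cycle)
  Skip (2,4) w=10 (creates cycle)
  Skip (0,4) w=12 (creates cycle)
  Skip (0,2) w=12 (creates cycle)
  Skip (0,1) w=13 (creates cycle)
MST weight = 20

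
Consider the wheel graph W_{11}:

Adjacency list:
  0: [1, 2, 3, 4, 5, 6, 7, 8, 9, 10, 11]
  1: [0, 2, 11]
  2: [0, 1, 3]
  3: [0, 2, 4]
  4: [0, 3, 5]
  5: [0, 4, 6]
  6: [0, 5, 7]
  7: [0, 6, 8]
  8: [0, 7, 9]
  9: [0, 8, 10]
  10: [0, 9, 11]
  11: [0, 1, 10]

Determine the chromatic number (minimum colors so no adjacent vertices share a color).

W_{11} = C_{11} plus a hub adjacent to every cycle vertex.
The outer cycle needs 3 colors (odd cycle); the hub is adjacent to all of them so needs a fresh color.
Chromatic number = 3 + 1 = 4.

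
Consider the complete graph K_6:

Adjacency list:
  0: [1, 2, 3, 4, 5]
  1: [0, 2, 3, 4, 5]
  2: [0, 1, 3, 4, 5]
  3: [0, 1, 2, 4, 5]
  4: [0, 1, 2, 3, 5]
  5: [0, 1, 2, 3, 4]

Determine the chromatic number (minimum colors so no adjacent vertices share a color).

In K_6, every vertex is adjacent to every other vertex.
Each vertex needs a unique color.
Chromatic number = 6.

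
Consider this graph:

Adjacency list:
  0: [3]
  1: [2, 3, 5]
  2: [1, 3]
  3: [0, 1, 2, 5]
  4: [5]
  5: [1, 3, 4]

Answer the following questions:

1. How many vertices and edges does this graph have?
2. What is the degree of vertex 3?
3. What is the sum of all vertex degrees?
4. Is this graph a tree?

Count: 6 vertices, 7 edges.
Vertex 3 has neighbors [0, 1, 2, 5], degree = 4.
Handshaking lemma: 2 * 7 = 14.
A tree on 6 vertices has 5 edges. This graph has 7 edges (2 extra). Not a tree.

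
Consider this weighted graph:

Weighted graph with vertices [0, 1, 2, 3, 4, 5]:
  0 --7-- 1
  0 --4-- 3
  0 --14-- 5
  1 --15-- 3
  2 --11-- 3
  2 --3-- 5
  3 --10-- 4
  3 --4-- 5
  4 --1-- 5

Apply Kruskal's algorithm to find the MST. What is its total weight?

Applying Kruskal's algorithm (sort edges by weight, add if no cycle):
  Add (4,5) w=1
  Add (2,5) w=3
  Add (0,3) w=4
  Add (3,5) w=4
  Add (0,1) w=7
  Skip (3,4) w=10 (creates cycle)
  Skip (2,3) w=11 (creates cycle)
  Skip (0,5) w=14 (creates cycle)
  Skip (1,3) w=15 (creates cycle)
MST weight = 19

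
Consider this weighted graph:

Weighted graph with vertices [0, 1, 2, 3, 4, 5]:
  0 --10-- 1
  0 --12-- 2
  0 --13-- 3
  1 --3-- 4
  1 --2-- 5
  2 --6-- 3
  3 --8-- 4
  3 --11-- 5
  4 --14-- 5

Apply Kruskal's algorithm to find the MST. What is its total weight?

Applying Kruskal's algorithm (sort edges by weight, add if no cycle):
  Add (1,5) w=2
  Add (1,4) w=3
  Add (2,3) w=6
  Add (3,4) w=8
  Add (0,1) w=10
  Skip (3,5) w=11 (creates cycle)
  Skip (0,2) w=12 (creates cycle)
  Skip (0,3) w=13 (creates cycle)
  Skip (4,5) w=14 (creates cycle)
MST weight = 29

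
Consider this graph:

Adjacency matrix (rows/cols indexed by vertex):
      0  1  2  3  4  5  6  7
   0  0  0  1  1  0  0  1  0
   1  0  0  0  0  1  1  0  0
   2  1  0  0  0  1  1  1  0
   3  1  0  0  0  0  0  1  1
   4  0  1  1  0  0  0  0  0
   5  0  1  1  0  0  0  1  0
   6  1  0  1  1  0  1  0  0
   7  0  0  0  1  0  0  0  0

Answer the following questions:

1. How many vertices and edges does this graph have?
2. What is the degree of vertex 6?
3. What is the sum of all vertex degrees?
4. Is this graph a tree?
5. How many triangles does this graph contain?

Count: 8 vertices, 11 edges.
Vertex 6 has neighbors [0, 2, 3, 5], degree = 4.
Handshaking lemma: 2 * 11 = 22.
A tree on 8 vertices has 7 edges. This graph has 11 edges (4 extra). Not a tree.
Number of triangles = 3.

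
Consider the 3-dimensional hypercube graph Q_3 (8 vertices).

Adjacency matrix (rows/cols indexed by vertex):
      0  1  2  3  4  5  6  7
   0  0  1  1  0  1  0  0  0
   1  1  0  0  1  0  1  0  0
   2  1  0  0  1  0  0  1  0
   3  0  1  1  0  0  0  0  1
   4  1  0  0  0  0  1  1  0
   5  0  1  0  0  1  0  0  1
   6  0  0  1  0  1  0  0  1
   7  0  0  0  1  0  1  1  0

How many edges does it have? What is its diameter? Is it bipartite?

The 3-dimensional hypercube Q_3 has 8 vertices and each vertex has degree 3.
Total edges = 8 * 3 / 2 = 12.
Diameter = 3 (max Hamming distance between binary labels).
Hypercubes are bipartite (partition by parity of binary representation).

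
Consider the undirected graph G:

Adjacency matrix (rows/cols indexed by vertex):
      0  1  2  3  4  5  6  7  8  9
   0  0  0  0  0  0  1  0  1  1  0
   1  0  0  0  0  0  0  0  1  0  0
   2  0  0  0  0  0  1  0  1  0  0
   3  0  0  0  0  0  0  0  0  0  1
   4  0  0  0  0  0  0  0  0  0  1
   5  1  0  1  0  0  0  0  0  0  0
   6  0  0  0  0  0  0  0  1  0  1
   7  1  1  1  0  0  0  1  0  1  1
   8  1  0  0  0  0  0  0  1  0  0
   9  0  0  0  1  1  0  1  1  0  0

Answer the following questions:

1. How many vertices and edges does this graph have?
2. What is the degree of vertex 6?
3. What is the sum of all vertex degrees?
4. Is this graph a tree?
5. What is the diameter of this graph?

Count: 10 vertices, 12 edges.
Vertex 6 has neighbors [7, 9], degree = 2.
Handshaking lemma: 2 * 12 = 24.
A tree on 10 vertices has 9 edges. This graph has 12 edges (3 extra). Not a tree.
Diameter (longest shortest path) = 4.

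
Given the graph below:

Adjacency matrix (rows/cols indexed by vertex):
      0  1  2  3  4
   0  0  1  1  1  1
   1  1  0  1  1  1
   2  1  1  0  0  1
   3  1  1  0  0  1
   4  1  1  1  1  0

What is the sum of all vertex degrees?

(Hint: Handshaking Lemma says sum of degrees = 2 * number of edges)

Count edges: 9 edges.
By Handshaking Lemma: sum of degrees = 2 * 9 = 18.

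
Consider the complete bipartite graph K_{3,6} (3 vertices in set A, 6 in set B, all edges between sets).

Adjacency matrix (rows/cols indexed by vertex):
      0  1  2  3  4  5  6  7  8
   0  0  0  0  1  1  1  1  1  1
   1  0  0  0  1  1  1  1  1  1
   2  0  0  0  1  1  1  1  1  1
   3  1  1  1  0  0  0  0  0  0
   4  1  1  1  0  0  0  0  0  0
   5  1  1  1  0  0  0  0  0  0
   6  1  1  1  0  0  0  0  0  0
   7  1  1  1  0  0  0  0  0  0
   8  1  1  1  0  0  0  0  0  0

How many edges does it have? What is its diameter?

K_{3,6} has 3 * 6 = 18 edges.
Any vertex reaches any opposite-side vertex in 1 step; same-side vertices reach in 2 steps via any opposite-side vertex.
Diameter = 2.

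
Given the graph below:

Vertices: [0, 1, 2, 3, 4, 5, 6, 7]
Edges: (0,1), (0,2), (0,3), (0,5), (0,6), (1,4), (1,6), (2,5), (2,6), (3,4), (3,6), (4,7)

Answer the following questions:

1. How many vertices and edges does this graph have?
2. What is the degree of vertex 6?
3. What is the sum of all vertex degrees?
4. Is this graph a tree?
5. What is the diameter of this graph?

Count: 8 vertices, 12 edges.
Vertex 6 has neighbors [0, 1, 2, 3], degree = 4.
Handshaking lemma: 2 * 12 = 24.
A tree on 8 vertices has 7 edges. This graph has 12 edges (5 extra). Not a tree.
Diameter (longest shortest path) = 4.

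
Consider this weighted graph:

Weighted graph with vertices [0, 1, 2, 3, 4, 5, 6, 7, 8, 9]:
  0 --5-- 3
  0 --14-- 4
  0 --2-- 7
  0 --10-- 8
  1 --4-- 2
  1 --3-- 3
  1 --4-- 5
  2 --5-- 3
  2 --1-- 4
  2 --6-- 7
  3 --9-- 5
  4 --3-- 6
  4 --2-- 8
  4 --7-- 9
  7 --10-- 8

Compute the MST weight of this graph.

Applying Kruskal's algorithm (sort edges by weight, add if no cycle):
  Add (2,4) w=1
  Add (0,7) w=2
  Add (4,8) w=2
  Add (1,3) w=3
  Add (4,6) w=3
  Add (1,2) w=4
  Add (1,5) w=4
  Add (0,3) w=5
  Skip (2,3) w=5 (creates cycle)
  Skip (2,7) w=6 (creates cycle)
  Add (4,9) w=7
  Skip (3,5) w=9 (creates cycle)
  Skip (0,8) w=10 (creates cycle)
  Skip (7,8) w=10 (creates cycle)
  Skip (0,4) w=14 (creates cycle)
MST weight = 31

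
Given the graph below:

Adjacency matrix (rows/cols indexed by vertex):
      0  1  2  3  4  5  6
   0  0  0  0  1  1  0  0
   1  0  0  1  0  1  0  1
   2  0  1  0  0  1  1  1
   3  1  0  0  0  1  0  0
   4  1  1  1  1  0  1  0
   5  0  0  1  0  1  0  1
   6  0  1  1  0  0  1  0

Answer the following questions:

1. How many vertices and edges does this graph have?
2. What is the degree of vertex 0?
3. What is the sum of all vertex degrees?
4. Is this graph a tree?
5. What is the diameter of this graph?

Count: 7 vertices, 11 edges.
Vertex 0 has neighbors [3, 4], degree = 2.
Handshaking lemma: 2 * 11 = 22.
A tree on 7 vertices has 6 edges. This graph has 11 edges (5 extra). Not a tree.
Diameter (longest shortest path) = 3.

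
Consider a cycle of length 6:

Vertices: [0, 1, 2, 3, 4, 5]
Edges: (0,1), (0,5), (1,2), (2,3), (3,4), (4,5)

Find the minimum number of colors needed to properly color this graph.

This is an even cycle (C_6). Even cycles are bipartite.
Chromatic number = 2.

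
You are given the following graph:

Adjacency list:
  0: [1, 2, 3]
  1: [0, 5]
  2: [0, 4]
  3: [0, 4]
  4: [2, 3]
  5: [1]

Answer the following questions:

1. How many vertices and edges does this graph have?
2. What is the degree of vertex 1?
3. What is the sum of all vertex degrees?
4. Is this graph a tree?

Count: 6 vertices, 6 edges.
Vertex 1 has neighbors [0, 5], degree = 2.
Handshaking lemma: 2 * 6 = 12.
A tree on 6 vertices has 5 edges. This graph has 6 edges (1 extra). Not a tree.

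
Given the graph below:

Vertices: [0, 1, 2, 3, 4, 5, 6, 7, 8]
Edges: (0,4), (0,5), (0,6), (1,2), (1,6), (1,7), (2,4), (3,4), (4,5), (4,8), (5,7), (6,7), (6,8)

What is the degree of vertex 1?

Vertex 1 has neighbors [2, 6, 7], so deg(1) = 3.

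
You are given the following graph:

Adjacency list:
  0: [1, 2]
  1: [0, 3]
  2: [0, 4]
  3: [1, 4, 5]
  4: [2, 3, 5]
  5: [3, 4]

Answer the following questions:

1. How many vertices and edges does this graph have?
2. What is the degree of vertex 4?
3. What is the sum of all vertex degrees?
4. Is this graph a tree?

Count: 6 vertices, 7 edges.
Vertex 4 has neighbors [2, 3, 5], degree = 3.
Handshaking lemma: 2 * 7 = 14.
A tree on 6 vertices has 5 edges. This graph has 7 edges (2 extra). Not a tree.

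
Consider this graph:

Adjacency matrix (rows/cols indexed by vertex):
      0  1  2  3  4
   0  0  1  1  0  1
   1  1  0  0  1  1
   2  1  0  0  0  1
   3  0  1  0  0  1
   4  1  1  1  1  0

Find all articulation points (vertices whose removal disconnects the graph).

No articulation points. The graph is biconnected.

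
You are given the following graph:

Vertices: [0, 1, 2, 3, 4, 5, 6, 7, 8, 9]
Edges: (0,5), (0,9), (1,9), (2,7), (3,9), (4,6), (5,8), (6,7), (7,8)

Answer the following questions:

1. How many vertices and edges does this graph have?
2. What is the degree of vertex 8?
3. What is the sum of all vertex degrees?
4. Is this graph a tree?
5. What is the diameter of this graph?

Count: 10 vertices, 9 edges.
Vertex 8 has neighbors [5, 7], degree = 2.
Handshaking lemma: 2 * 9 = 18.
A graph is a tree iff it is connected and has exactly n-1 edges. This graph is connected (all 10 vertices in one component) and has 10-1 = 9 edges. It is a tree.
Diameter (longest shortest path) = 7.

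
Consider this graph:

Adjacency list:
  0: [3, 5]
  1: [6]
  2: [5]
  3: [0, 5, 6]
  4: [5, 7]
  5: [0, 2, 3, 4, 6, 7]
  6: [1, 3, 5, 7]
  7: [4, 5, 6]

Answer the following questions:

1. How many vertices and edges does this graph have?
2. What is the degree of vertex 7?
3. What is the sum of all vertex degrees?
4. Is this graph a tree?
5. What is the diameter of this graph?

Count: 8 vertices, 11 edges.
Vertex 7 has neighbors [4, 5, 6], degree = 3.
Handshaking lemma: 2 * 11 = 22.
A tree on 8 vertices has 7 edges. This graph has 11 edges (4 extra). Not a tree.
Diameter (longest shortest path) = 3.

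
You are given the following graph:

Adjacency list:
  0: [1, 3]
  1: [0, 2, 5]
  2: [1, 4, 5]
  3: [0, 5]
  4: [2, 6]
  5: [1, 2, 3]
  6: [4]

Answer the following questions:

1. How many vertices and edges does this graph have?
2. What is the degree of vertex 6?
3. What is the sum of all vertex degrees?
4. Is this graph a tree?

Count: 7 vertices, 8 edges.
Vertex 6 has neighbors [4], degree = 1.
Handshaking lemma: 2 * 8 = 16.
A tree on 7 vertices has 6 edges. This graph has 8 edges (2 extra). Not a tree.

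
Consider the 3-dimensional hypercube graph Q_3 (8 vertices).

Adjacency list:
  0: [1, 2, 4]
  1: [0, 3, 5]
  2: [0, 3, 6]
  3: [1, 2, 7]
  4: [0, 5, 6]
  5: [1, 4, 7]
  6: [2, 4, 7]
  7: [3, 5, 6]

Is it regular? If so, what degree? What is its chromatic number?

In Q_3, every vertex has exactly 3 neighbors (flip one of 3 bits), so it is 3-regular.
Q_3 is bipartite (partition by bit-parity), so chromatic number = 2.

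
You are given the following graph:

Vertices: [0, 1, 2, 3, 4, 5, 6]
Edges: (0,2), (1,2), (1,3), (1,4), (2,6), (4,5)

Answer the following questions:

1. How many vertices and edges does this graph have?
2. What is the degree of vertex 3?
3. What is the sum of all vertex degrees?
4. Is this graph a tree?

Count: 7 vertices, 6 edges.
Vertex 3 has neighbors [1], degree = 1.
Handshaking lemma: 2 * 6 = 12.
A graph is a tree iff it is connected and has exactly n-1 edges. This graph is connected (all 7 vertices in one component) and has 7-1 = 6 edges. It is a tree.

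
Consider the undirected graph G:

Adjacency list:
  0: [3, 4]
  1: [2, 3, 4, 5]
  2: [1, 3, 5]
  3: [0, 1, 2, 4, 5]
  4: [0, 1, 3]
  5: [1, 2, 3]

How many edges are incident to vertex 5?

Vertex 5 has neighbors [1, 2, 3], so deg(5) = 3.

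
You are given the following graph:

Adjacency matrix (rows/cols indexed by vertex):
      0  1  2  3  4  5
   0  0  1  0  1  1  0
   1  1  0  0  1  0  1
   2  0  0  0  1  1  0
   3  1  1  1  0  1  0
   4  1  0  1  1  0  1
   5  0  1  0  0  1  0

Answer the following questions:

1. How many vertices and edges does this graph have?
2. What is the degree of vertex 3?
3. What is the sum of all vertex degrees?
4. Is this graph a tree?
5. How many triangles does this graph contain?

Count: 6 vertices, 9 edges.
Vertex 3 has neighbors [0, 1, 2, 4], degree = 4.
Handshaking lemma: 2 * 9 = 18.
A tree on 6 vertices has 5 edges. This graph has 9 edges (4 extra). Not a tree.
Number of triangles = 3.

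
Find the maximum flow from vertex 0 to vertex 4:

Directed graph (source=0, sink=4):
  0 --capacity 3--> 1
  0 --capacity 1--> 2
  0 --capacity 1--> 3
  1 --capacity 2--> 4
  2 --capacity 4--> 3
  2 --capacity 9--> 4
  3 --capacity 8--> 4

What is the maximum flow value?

Computing max flow:
  Flow on (0->1): 2/3
  Flow on (0->2): 1/1
  Flow on (0->3): 1/1
  Flow on (1->4): 2/2
  Flow on (2->4): 1/9
  Flow on (3->4): 1/8
Maximum flow = 4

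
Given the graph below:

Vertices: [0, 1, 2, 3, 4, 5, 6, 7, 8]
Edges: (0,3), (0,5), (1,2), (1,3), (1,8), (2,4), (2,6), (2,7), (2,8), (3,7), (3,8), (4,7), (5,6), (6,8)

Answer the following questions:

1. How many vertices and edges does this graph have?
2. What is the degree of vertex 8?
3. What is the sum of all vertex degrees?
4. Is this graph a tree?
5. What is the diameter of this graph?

Count: 9 vertices, 14 edges.
Vertex 8 has neighbors [1, 2, 3, 6], degree = 4.
Handshaking lemma: 2 * 14 = 28.
A tree on 9 vertices has 8 edges. This graph has 14 edges (6 extra). Not a tree.
Diameter (longest shortest path) = 3.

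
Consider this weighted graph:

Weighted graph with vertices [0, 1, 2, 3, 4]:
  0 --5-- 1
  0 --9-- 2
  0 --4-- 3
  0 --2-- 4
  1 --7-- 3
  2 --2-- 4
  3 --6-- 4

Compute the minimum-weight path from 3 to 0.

Using Dijkstra's algorithm from vertex 3:
Shortest path: 3 -> 0
Total weight: 4 = 4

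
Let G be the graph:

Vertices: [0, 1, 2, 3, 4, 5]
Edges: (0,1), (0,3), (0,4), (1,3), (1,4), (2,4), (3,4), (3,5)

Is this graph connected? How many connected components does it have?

Checking connectivity: the graph has 1 connected component(s).
All vertices are reachable from each other. The graph IS connected.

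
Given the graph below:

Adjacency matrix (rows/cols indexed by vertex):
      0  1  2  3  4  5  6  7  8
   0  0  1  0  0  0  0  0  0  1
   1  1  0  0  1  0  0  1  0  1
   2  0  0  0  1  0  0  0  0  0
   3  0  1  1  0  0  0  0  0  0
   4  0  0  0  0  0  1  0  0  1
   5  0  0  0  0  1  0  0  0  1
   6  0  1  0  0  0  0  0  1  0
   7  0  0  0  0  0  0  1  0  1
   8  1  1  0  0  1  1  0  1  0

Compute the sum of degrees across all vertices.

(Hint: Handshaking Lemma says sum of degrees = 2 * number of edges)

Count edges: 11 edges.
By Handshaking Lemma: sum of degrees = 2 * 11 = 22.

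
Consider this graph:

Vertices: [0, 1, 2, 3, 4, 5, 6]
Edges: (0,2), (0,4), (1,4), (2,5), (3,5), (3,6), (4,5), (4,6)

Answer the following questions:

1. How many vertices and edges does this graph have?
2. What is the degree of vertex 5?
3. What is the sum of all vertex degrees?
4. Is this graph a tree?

Count: 7 vertices, 8 edges.
Vertex 5 has neighbors [2, 3, 4], degree = 3.
Handshaking lemma: 2 * 8 = 16.
A tree on 7 vertices has 6 edges. This graph has 8 edges (2 extra). Not a tree.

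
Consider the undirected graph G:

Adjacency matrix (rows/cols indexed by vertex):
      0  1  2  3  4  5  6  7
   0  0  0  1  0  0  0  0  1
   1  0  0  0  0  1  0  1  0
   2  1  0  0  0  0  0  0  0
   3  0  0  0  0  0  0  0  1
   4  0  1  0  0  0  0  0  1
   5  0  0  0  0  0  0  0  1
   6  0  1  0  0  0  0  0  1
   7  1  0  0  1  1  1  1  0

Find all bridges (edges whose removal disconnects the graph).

A bridge is an edge whose removal increases the number of connected components.
Bridges found: (0,2), (0,7), (3,7), (5,7)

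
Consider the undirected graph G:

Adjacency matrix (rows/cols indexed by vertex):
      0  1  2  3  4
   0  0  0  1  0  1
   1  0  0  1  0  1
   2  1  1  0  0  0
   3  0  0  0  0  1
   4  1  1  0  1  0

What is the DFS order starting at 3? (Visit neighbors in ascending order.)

DFS from vertex 3 (neighbors processed in ascending order):
Visit order: 3, 4, 0, 2, 1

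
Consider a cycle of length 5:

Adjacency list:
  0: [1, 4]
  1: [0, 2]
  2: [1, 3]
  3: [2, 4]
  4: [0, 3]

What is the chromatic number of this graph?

This is an odd cycle (C_5). Odd cycles are not bipartite (any 2-coloring forces two adjacent vertices to match), and 3 colors suffice.
Chromatic number = 3.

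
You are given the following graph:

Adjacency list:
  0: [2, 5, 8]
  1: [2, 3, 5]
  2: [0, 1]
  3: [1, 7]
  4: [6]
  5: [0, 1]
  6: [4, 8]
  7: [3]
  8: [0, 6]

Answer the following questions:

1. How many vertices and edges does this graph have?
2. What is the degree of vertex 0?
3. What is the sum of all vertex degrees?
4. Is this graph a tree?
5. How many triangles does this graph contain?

Count: 9 vertices, 9 edges.
Vertex 0 has neighbors [2, 5, 8], degree = 3.
Handshaking lemma: 2 * 9 = 18.
A tree on 9 vertices has 8 edges. This graph has 9 edges (1 extra). Not a tree.
Number of triangles = 0.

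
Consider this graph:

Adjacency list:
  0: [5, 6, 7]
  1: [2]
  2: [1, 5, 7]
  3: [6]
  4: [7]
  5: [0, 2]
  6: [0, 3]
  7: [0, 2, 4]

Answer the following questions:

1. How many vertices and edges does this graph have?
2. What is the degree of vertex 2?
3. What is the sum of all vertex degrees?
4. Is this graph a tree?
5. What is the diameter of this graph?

Count: 8 vertices, 8 edges.
Vertex 2 has neighbors [1, 5, 7], degree = 3.
Handshaking lemma: 2 * 8 = 16.
A tree on 8 vertices has 7 edges. This graph has 8 edges (1 extra). Not a tree.
Diameter (longest shortest path) = 5.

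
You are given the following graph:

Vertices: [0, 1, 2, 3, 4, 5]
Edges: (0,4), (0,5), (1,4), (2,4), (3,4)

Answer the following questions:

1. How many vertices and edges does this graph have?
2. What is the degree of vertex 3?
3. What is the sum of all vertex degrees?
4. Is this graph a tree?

Count: 6 vertices, 5 edges.
Vertex 3 has neighbors [4], degree = 1.
Handshaking lemma: 2 * 5 = 10.
A graph is a tree iff it is connected and has exactly n-1 edges. This graph is connected (all 6 vertices in one component) and has 6-1 = 5 edges. It is a tree.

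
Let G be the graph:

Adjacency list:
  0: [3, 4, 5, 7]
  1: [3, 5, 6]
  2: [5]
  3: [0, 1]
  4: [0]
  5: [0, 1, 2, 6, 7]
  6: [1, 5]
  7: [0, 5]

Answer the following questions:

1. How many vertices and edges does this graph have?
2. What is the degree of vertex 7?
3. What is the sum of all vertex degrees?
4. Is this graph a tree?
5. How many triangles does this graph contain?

Count: 8 vertices, 10 edges.
Vertex 7 has neighbors [0, 5], degree = 2.
Handshaking lemma: 2 * 10 = 20.
A tree on 8 vertices has 7 edges. This graph has 10 edges (3 extra). Not a tree.
Number of triangles = 2.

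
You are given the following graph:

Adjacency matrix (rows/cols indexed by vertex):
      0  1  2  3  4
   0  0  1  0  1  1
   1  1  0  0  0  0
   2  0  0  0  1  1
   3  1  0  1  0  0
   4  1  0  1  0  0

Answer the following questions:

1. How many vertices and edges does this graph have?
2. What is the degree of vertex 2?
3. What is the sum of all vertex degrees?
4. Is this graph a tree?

Count: 5 vertices, 5 edges.
Vertex 2 has neighbors [3, 4], degree = 2.
Handshaking lemma: 2 * 5 = 10.
A tree on 5 vertices has 4 edges. This graph has 5 edges (1 extra). Not a tree.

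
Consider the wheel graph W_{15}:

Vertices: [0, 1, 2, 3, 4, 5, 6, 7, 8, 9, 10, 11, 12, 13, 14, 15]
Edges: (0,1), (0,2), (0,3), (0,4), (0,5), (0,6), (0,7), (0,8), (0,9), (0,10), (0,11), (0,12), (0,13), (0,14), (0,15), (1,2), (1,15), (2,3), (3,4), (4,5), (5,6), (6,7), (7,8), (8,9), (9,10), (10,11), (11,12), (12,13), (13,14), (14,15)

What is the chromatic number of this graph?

W_{15} = C_{15} plus a hub adjacent to every cycle vertex.
The outer cycle needs 3 colors (odd cycle); the hub is adjacent to all of them so needs a fresh color.
Chromatic number = 3 + 1 = 4.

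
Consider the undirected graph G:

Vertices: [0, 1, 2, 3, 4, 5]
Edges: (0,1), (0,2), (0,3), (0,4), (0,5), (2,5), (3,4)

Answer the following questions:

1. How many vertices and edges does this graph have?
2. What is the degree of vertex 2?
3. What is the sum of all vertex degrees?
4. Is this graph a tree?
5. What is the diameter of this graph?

Count: 6 vertices, 7 edges.
Vertex 2 has neighbors [0, 5], degree = 2.
Handshaking lemma: 2 * 7 = 14.
A tree on 6 vertices has 5 edges. This graph has 7 edges (2 extra). Not a tree.
Diameter (longest shortest path) = 2.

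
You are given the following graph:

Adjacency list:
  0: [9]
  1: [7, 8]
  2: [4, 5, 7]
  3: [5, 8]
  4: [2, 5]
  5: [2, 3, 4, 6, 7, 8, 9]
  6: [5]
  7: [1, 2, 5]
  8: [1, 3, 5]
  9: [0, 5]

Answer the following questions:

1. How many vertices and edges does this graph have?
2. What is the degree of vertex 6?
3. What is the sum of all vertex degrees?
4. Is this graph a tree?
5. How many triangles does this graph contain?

Count: 10 vertices, 13 edges.
Vertex 6 has neighbors [5], degree = 1.
Handshaking lemma: 2 * 13 = 26.
A tree on 10 vertices has 9 edges. This graph has 13 edges (4 extra). Not a tree.
Number of triangles = 3.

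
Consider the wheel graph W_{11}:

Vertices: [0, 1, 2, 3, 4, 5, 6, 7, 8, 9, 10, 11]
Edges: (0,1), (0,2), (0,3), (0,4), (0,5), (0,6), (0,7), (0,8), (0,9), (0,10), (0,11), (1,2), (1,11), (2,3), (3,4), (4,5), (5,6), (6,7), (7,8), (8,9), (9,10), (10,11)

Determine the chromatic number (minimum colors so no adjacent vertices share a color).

W_{11} = C_{11} plus a hub adjacent to every cycle vertex.
The outer cycle needs 3 colors (odd cycle); the hub is adjacent to all of them so needs a fresh color.
Chromatic number = 3 + 1 = 4.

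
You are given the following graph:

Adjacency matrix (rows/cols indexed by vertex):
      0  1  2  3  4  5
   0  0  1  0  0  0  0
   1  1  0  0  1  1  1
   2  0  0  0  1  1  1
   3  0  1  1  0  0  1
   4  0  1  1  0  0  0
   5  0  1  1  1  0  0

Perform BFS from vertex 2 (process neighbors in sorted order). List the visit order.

BFS from vertex 2 (neighbors processed in ascending order):
Visit order: 2, 3, 4, 5, 1, 0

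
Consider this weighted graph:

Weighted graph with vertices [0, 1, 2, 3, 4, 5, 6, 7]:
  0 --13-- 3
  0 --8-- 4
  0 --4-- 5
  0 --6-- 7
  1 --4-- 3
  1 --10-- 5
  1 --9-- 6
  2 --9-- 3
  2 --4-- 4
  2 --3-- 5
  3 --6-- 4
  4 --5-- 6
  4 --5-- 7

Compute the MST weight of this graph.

Applying Kruskal's algorithm (sort edges by weight, add if no cycle):
  Add (2,5) w=3
  Add (0,5) w=4
  Add (1,3) w=4
  Add (2,4) w=4
  Add (4,6) w=5
  Add (4,7) w=5
  Skip (0,7) w=6 (creates cycle)
  Add (3,4) w=6
  Skip (0,4) w=8 (creates cycle)
  Skip (1,6) w=9 (creates cycle)
  Skip (2,3) w=9 (creates cycle)
  Skip (1,5) w=10 (creates cycle)
  Skip (0,3) w=13 (creates cycle)
MST weight = 31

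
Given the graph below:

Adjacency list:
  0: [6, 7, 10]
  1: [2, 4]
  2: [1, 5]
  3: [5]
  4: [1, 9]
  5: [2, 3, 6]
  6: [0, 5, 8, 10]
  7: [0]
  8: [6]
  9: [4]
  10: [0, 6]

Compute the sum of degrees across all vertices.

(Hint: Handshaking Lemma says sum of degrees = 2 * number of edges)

Count edges: 11 edges.
By Handshaking Lemma: sum of degrees = 2 * 11 = 22.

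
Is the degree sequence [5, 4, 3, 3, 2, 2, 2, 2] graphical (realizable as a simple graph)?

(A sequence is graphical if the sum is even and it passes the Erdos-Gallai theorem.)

Sum of degrees = 23. Sum is odd, so the sequence is NOT graphical.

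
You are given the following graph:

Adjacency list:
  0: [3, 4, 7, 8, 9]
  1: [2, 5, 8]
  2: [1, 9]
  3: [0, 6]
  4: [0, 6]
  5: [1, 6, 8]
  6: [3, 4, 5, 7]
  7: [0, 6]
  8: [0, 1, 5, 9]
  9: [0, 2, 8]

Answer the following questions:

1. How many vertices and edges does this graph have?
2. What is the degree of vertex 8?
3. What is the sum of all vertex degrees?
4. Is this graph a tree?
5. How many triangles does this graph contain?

Count: 10 vertices, 15 edges.
Vertex 8 has neighbors [0, 1, 5, 9], degree = 4.
Handshaking lemma: 2 * 15 = 30.
A tree on 10 vertices has 9 edges. This graph has 15 edges (6 extra). Not a tree.
Number of triangles = 2.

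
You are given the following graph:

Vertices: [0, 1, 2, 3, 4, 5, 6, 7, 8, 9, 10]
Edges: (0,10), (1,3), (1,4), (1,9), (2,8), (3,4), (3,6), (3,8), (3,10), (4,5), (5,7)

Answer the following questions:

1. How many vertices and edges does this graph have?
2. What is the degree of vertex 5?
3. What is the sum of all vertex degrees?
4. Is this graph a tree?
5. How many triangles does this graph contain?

Count: 11 vertices, 11 edges.
Vertex 5 has neighbors [4, 7], degree = 2.
Handshaking lemma: 2 * 11 = 22.
A tree on 11 vertices has 10 edges. This graph has 11 edges (1 extra). Not a tree.
Number of triangles = 1.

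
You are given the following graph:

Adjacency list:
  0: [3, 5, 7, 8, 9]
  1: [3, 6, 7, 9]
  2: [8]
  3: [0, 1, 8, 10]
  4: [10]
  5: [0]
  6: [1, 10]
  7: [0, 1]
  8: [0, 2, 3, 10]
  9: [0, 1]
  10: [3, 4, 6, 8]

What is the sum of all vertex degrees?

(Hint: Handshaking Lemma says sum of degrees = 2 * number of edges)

Count edges: 15 edges.
By Handshaking Lemma: sum of degrees = 2 * 15 = 30.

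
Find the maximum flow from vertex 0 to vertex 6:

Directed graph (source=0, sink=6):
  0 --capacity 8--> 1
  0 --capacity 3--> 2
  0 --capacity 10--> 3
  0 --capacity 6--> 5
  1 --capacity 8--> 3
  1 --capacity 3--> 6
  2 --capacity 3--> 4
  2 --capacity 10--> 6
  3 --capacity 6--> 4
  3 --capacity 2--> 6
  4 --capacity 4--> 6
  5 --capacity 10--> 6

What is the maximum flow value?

Computing max flow:
  Flow on (0->1): 3/8
  Flow on (0->2): 3/3
  Flow on (0->3): 6/10
  Flow on (0->5): 6/6
  Flow on (1->6): 3/3
  Flow on (2->6): 3/10
  Flow on (3->4): 4/6
  Flow on (3->6): 2/2
  Flow on (4->6): 4/4
  Flow on (5->6): 6/10
Maximum flow = 18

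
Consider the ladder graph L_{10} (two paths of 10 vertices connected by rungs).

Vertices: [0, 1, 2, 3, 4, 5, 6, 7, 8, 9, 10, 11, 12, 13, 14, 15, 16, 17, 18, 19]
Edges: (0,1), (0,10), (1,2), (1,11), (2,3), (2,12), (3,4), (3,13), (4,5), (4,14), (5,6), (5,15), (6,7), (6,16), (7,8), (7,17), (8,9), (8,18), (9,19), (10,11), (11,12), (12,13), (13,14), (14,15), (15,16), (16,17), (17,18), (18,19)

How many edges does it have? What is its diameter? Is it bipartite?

Ladder graph L_{10}: 10 rungs + 2 * (10-1) path edges = 10 + 18 = 28 edges.
Diameter = 10.
Ladder graphs are bipartite (alternating coloring along each path).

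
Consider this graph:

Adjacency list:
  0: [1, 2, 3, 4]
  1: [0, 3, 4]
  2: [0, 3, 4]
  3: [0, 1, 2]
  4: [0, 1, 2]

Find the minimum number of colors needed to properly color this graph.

The graph has a maximum clique of size 3 (lower bound on chromatic number).
A valid 3-coloring: {0: 0, 1: 1, 2: 1, 3: 2, 4: 2}.
Chromatic number = 3.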